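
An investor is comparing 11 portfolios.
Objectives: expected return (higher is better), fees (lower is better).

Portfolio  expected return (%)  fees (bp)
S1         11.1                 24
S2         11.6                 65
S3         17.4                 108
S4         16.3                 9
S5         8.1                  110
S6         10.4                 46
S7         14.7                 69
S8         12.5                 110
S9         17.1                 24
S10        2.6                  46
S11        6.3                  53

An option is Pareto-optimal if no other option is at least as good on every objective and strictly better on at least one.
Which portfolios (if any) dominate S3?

S1: worse on expected return (11.1 vs 17.4).
S2: worse on expected return (11.6 vs 17.4).
S4: worse on expected return (16.3 vs 17.4).
S5: worse on expected return (8.1 vs 17.4).
S6: worse on expected return (10.4 vs 17.4).
S7: worse on expected return (14.7 vs 17.4).
S8: worse on expected return (12.5 vs 17.4).
S9: worse on expected return (17.1 vs 17.4).
S10: worse on expected return (2.6 vs 17.4).
S11: worse on expected return (6.3 vs 17.4).
No option dominates S3.

none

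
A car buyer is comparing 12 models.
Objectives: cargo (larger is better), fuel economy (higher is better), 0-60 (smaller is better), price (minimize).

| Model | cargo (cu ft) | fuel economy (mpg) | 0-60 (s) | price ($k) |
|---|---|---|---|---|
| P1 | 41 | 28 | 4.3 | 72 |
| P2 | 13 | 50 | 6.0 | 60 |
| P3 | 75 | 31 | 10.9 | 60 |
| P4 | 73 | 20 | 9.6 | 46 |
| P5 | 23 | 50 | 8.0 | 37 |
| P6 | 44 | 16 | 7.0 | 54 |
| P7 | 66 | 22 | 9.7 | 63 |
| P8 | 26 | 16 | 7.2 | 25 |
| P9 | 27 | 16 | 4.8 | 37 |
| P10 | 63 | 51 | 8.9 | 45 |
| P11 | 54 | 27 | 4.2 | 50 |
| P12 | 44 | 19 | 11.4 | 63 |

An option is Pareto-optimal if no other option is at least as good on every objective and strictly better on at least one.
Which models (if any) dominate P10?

none

P1: worse on cargo (41 vs 63).
P2: worse on cargo (13 vs 63).
P3: worse on fuel economy (31 vs 51).
P4: worse on fuel economy (20 vs 51).
P5: worse on cargo (23 vs 63).
P6: worse on cargo (44 vs 63).
P7: worse on fuel economy (22 vs 51).
P8: worse on cargo (26 vs 63).
P9: worse on cargo (27 vs 63).
P11: worse on cargo (54 vs 63).
P12: worse on cargo (44 vs 63).
No option dominates P10.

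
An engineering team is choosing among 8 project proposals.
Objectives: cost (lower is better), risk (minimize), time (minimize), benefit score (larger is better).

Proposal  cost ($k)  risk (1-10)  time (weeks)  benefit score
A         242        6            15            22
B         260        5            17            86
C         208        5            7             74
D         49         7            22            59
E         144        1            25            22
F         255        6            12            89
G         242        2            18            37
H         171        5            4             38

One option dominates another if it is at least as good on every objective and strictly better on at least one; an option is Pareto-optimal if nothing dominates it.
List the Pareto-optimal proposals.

B, C, D, E, F, G, H

A: dominated by C (cost 208≤242, risk 5≤6, time 7≤15, benefit score 74≥22).
B: not dominated.
C: not dominated.
D: not dominated (best cost).
E: not dominated (best risk).
F: not dominated (best benefit score).
G: not dominated.
H: not dominated (best time).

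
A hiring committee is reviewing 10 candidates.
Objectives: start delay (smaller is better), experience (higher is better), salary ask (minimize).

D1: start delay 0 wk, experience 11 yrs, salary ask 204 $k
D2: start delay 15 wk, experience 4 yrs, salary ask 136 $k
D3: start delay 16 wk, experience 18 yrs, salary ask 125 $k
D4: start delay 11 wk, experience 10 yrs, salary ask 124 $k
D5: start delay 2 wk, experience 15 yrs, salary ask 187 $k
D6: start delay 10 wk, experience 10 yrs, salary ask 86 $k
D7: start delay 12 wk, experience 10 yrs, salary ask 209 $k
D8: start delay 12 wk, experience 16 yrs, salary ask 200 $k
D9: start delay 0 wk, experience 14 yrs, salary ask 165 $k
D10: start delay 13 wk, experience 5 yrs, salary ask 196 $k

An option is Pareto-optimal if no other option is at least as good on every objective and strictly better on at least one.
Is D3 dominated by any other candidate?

D1: worse on experience (11 vs 18).
D2: worse on experience (4 vs 18).
D4: worse on experience (10 vs 18).
D5: worse on experience (15 vs 18).
D6: worse on experience (10 vs 18).
D7: worse on experience (10 vs 18).
D8: worse on experience (16 vs 18).
D9: worse on experience (14 vs 18).
D10: worse on experience (5 vs 18).
No option is at least as good as D3 on every objective and strictly better on one.

No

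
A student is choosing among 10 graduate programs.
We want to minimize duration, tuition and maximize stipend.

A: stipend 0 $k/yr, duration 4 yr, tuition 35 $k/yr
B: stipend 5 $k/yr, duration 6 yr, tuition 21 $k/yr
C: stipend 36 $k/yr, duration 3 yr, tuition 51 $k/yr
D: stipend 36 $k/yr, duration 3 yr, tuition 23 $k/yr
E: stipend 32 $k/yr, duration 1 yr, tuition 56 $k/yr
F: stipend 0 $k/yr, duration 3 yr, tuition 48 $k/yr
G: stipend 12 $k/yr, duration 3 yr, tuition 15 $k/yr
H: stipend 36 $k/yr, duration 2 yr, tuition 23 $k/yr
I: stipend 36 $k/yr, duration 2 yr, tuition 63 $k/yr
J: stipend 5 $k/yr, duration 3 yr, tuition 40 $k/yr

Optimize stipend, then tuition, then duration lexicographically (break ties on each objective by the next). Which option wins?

H

First maximize stipend: best is 36, kept {C, D, H, I}.
Then minimize tuition: best is 23, kept {D, H}.
Then minimize duration: best is 2, kept {H}.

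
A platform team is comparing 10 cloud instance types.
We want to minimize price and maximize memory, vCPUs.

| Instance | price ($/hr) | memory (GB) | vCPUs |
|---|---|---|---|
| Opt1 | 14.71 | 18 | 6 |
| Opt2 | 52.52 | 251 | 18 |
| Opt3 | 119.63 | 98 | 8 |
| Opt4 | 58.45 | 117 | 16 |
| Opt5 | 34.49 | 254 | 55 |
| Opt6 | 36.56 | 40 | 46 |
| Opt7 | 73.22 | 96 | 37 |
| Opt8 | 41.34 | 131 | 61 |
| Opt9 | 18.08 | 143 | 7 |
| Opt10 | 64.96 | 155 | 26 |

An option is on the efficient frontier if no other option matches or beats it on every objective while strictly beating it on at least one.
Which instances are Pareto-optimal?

Opt1: not dominated (best price).
Opt2: dominated by Opt5 (price 34.49≤52.52, memory 254≥251, vCPUs 55≥18).
Opt3: dominated by Opt2 (price 52.52≤119.63, memory 251≥98, vCPUs 18≥8).
Opt4: dominated by Opt2 (price 52.52≤58.45, memory 251≥117, vCPUs 18≥16).
Opt5: not dominated (best memory).
Opt6: dominated by Opt5 (price 34.49≤36.56, memory 254≥40, vCPUs 55≥46).
Opt7: dominated by Opt5 (price 34.49≤73.22, memory 254≥96, vCPUs 55≥37).
Opt8: not dominated (best vCPUs).
Opt9: not dominated.
Opt10: dominated by Opt5 (price 34.49≤64.96, memory 254≥155, vCPUs 55≥26).

Opt1, Opt5, Opt8, Opt9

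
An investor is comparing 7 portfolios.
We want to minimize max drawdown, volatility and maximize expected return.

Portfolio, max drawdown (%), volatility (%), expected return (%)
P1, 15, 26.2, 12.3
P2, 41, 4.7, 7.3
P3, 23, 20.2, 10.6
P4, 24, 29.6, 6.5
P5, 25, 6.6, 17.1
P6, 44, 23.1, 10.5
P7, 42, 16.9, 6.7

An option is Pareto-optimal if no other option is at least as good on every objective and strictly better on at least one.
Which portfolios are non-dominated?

P1: not dominated (best max drawdown).
P2: not dominated (best volatility).
P3: not dominated.
P4: dominated by P1 (max drawdown 15≤24, volatility 26.2≤29.6, expected return 12.3≥6.5).
P5: not dominated (best expected return).
P6: dominated by P3 (max drawdown 23≤44, volatility 20.2≤23.1, expected return 10.6≥10.5).
P7: dominated by P2 (max drawdown 41≤42, volatility 4.7≤16.9, expected return 7.3≥6.7).

P1, P2, P3, P5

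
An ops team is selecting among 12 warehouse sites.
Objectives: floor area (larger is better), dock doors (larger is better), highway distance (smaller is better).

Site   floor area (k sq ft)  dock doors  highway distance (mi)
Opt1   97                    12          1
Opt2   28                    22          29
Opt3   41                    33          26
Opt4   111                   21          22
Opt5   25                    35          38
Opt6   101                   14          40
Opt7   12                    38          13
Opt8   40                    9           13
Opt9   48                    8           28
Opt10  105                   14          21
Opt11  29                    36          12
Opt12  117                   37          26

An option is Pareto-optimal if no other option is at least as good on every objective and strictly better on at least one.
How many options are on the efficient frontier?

6

Opt1: not dominated (best highway distance).
Opt2: dominated by Opt3 (floor area 41≥28, dock doors 33≥22, highway distance 26≤29).
Opt3: dominated by Opt12 (floor area 117≥41, dock doors 37≥33, highway distance 26≤26).
Opt4: not dominated.
Opt5: dominated by Opt11 (floor area 29≥25, dock doors 36≥35, highway distance 12≤38).
Opt6: dominated by Opt4 (floor area 111≥101, dock doors 21≥14, highway distance 22≤40).
Opt7: not dominated (best dock doors).
Opt8: dominated by Opt1 (floor area 97≥40, dock doors 12≥9, highway distance 1≤13).
Opt9: dominated by Opt1 (floor area 97≥48, dock doors 12≥8, highway distance 1≤28).
Opt10: not dominated.
Opt11: not dominated.
Opt12: not dominated (best floor area).
Pareto-optimal: Opt1, Opt4, Opt7, Opt10, Opt11, Opt12 → 6.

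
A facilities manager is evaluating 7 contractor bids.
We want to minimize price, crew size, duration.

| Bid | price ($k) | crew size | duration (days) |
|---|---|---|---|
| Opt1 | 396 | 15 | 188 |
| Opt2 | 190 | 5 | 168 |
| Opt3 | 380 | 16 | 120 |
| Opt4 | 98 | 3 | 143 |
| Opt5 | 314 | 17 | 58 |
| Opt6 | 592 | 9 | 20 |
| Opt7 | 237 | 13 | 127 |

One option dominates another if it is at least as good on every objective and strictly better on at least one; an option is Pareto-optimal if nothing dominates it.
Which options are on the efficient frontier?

Opt3, Opt4, Opt5, Opt6, Opt7

Opt1: dominated by Opt2 (price 190≤396, crew size 5≤15, duration 168≤188).
Opt2: dominated by Opt4 (price 98≤190, crew size 3≤5, duration 143≤168).
Opt3: not dominated.
Opt4: not dominated (best price).
Opt5: not dominated.
Opt6: not dominated (best duration).
Opt7: not dominated.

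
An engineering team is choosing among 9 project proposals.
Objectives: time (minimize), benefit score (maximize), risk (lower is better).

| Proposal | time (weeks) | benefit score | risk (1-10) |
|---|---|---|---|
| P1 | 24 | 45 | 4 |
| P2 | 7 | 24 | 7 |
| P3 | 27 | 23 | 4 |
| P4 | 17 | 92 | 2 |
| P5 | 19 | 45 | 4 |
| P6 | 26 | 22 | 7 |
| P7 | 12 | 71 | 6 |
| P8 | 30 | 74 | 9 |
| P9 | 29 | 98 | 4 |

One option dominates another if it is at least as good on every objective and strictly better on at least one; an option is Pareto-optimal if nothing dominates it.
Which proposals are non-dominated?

P2, P4, P7, P9

P1: dominated by P4 (time 17≤24, benefit score 92≥45, risk 2≤4).
P2: not dominated (best time).
P3: dominated by P1 (time 24≤27, benefit score 45≥23, risk 4≤4).
P4: not dominated (best risk).
P5: dominated by P4 (time 17≤19, benefit score 92≥45, risk 2≤4).
P6: dominated by P1 (time 24≤26, benefit score 45≥22, risk 4≤7).
P7: not dominated.
P8: dominated by P4 (time 17≤30, benefit score 92≥74, risk 2≤9).
P9: not dominated (best benefit score).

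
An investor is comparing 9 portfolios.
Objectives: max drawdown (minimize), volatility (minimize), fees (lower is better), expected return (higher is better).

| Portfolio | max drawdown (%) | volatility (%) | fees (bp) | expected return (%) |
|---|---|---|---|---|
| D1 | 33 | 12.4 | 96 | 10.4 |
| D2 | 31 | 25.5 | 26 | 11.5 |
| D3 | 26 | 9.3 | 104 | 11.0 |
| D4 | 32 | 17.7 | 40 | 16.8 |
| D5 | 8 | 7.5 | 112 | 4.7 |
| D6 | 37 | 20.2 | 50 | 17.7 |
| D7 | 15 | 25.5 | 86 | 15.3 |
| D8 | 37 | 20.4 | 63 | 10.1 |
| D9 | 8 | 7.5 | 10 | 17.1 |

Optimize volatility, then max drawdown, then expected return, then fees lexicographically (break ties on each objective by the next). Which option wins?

D9

First minimize volatility: best is 7.5, kept {D5, D9}.
Then minimize max drawdown: best is 8, kept {D5, D9}.
Then maximize expected return: best is 17.1, kept {D9}.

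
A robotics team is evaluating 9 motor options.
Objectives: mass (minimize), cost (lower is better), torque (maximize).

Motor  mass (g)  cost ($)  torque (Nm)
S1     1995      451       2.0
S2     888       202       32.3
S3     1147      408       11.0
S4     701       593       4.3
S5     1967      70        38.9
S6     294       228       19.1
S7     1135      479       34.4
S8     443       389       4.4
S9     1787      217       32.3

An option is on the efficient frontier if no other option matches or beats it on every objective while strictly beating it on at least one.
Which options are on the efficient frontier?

S2, S5, S6, S7

S1: dominated by S2 (mass 888≤1995, cost 202≤451, torque 32.3≥2.0).
S2: not dominated.
S3: dominated by S2 (mass 888≤1147, cost 202≤408, torque 32.3≥11.0).
S4: dominated by S6 (mass 294≤701, cost 228≤593, torque 19.1≥4.3).
S5: not dominated (best cost).
S6: not dominated (best mass).
S7: not dominated.
S8: dominated by S6 (mass 294≤443, cost 228≤389, torque 19.1≥4.4).
S9: dominated by S2 (mass 888≤1787, cost 202≤217, torque 32.3≥32.3).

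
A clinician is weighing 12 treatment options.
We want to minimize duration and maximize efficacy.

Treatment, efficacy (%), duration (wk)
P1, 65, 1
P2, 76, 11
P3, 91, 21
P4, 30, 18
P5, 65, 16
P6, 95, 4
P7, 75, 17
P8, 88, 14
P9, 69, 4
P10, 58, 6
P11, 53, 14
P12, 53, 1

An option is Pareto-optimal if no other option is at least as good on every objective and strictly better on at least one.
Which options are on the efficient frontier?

P1: not dominated.
P2: dominated by P6 (efficacy 95≥76, duration 4≤11).
P3: dominated by P6 (efficacy 95≥91, duration 4≤21).
P4: dominated by P1 (efficacy 65≥30, duration 1≤18).
P5: dominated by P1 (efficacy 65≥65, duration 1≤16).
P6: not dominated (best efficacy).
P7: dominated by P2 (efficacy 76≥75, duration 11≤17).
P8: dominated by P6 (efficacy 95≥88, duration 4≤14).
P9: dominated by P6 (efficacy 95≥69, duration 4≤4).
P10: dominated by P1 (efficacy 65≥58, duration 1≤6).
P11: dominated by P1 (efficacy 65≥53, duration 1≤14).
P12: dominated by P1 (efficacy 65≥53, duration 1≤1).

P1, P6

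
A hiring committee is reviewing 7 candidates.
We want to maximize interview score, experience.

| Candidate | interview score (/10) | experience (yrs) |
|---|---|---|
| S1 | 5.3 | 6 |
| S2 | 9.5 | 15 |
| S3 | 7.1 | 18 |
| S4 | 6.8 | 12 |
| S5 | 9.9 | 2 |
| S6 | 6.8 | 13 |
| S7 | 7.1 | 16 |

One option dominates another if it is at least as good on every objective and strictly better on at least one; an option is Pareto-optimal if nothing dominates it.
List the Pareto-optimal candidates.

S1: dominated by S2 (interview score 9.5≥5.3, experience 15≥6).
S2: not dominated.
S3: not dominated (best experience).
S4: dominated by S2 (interview score 9.5≥6.8, experience 15≥12).
S5: not dominated (best interview score).
S6: dominated by S2 (interview score 9.5≥6.8, experience 15≥13).
S7: dominated by S3 (interview score 7.1≥7.1, experience 18≥16).

S2, S3, S5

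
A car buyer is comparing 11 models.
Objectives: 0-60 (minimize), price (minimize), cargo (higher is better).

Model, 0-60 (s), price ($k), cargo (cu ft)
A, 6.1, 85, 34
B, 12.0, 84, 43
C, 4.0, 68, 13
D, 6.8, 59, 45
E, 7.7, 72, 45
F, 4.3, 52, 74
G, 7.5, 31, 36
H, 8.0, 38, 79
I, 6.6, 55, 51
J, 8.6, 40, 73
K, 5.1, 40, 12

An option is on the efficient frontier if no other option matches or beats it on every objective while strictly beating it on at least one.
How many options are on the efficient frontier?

A: dominated by F (0-60 4.3≤6.1, price 52≤85, cargo 74≥34).
B: dominated by D (0-60 6.8≤12.0, price 59≤84, cargo 45≥43).
C: not dominated (best 0-60).
D: dominated by F (0-60 4.3≤6.8, price 52≤59, cargo 74≥45).
E: dominated by D (0-60 6.8≤7.7, price 59≤72, cargo 45≥45).
F: not dominated.
G: not dominated (best price).
H: not dominated (best cargo).
I: dominated by F (0-60 4.3≤6.6, price 52≤55, cargo 74≥51).
J: dominated by H (0-60 8.0≤8.6, price 38≤40, cargo 79≥73).
K: not dominated.
Pareto-optimal: C, F, G, H, K → 5.

5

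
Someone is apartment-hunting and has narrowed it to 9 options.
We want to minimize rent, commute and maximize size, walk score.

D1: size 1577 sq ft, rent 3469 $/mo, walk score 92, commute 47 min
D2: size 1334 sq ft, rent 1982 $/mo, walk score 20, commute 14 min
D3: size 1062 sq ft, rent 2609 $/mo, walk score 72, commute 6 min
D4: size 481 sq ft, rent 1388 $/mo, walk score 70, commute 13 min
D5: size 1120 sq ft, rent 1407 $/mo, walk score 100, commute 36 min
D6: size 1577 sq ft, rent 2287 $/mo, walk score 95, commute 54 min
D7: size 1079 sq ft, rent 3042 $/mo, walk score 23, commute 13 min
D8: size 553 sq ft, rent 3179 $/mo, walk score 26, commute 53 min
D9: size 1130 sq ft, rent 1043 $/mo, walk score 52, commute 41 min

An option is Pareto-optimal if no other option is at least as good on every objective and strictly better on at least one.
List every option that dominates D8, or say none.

D3: size 1062≥553, rent 2609≤3179, walk score 72≥26, commute 6≤53 — dominates D8.
D5: size 1120≥553, rent 1407≤3179, walk score 100≥26, commute 36≤53 — dominates D8.
D9: size 1130≥553, rent 1043≤3179, walk score 52≥26, commute 41≤53 — dominates D8.
Others (D1, D2, D4, D6, D7) are each worse than D8 on at least one objective.

D3, D5, D9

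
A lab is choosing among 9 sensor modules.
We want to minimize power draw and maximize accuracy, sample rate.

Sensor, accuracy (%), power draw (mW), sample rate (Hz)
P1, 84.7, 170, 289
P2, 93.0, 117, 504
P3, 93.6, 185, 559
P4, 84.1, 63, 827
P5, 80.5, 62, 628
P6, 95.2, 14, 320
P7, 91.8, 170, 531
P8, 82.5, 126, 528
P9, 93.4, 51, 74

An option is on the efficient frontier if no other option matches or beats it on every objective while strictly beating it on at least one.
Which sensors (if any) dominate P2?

P1: worse on accuracy (84.7 vs 93.0).
P3: worse on power draw (185 vs 117).
P4: worse on accuracy (84.1 vs 93.0).
P5: worse on accuracy (80.5 vs 93.0).
P6: worse on sample rate (320 vs 504).
P7: worse on accuracy (91.8 vs 93.0).
P8: worse on accuracy (82.5 vs 93.0).
P9: worse on sample rate (74 vs 504).
No option dominates P2.

none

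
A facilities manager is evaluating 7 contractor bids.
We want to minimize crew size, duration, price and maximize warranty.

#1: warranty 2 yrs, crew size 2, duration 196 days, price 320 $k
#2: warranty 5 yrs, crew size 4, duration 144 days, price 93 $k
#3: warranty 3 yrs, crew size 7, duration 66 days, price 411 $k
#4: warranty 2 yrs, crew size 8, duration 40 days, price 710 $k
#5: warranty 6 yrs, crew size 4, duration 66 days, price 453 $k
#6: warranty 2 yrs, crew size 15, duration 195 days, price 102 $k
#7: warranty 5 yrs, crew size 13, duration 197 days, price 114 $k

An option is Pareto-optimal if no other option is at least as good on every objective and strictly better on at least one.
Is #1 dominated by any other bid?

No

#2: worse on crew size (4 vs 2).
#3: worse on crew size (7 vs 2).
#4: worse on crew size (8 vs 2).
#5: worse on crew size (4 vs 2).
#6: worse on crew size (15 vs 2).
#7: worse on crew size (13 vs 2).
No option is at least as good as #1 on every objective and strictly better on one.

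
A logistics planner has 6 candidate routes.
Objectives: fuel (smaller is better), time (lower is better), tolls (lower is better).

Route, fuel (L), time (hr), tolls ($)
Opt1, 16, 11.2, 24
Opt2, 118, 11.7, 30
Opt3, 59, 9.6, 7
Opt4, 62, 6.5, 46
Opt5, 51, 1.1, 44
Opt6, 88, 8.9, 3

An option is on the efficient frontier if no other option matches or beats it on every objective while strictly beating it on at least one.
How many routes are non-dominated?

4

Opt1: not dominated (best fuel).
Opt2: dominated by Opt1 (fuel 16≤118, time 11.2≤11.7, tolls 24≤30).
Opt3: not dominated.
Opt4: dominated by Opt5 (fuel 51≤62, time 1.1≤6.5, tolls 44≤46).
Opt5: not dominated (best time).
Opt6: not dominated (best tolls).
Pareto-optimal: Opt1, Opt3, Opt5, Opt6 → 4.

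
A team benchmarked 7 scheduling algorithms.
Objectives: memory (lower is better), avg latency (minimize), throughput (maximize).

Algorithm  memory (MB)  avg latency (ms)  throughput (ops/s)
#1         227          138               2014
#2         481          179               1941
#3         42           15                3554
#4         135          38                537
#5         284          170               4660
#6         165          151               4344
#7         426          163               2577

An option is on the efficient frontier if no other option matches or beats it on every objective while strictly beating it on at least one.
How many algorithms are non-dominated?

3

#1: dominated by #3 (memory 42≤227, avg latency 15≤138, throughput 3554≥2014).
#2: dominated by #1 (memory 227≤481, avg latency 138≤179, throughput 2014≥1941).
#3: not dominated (best memory).
#4: dominated by #3 (memory 42≤135, avg latency 15≤38, throughput 3554≥537).
#5: not dominated (best throughput).
#6: not dominated.
#7: dominated by #3 (memory 42≤426, avg latency 15≤163, throughput 3554≥2577).
Pareto-optimal: #3, #5, #6 → 3.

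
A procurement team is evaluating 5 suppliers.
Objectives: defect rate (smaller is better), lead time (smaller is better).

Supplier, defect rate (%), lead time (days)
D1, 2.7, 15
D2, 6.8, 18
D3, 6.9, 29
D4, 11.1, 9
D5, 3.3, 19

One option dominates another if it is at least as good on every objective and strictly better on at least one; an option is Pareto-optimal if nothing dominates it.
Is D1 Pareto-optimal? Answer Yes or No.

D2: worse on defect rate (6.8 vs 2.7).
D3: worse on defect rate (6.9 vs 2.7).
D4: worse on defect rate (11.1 vs 2.7).
D5: worse on defect rate (3.3 vs 2.7).
No option is at least as good as D1 on every objective and strictly better on one.

Yes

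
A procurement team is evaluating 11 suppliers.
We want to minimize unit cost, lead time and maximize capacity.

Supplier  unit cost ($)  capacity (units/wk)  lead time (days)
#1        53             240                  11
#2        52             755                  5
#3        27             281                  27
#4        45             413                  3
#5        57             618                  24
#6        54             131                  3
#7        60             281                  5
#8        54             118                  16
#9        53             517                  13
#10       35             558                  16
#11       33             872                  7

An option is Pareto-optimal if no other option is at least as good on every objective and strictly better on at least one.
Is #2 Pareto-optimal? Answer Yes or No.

Yes

#1: worse on unit cost (53 vs 52).
#3: worse on capacity (281 vs 755).
#4: worse on capacity (413 vs 755).
#5: worse on unit cost (57 vs 52).
#6: worse on unit cost (54 vs 52).
#7: worse on unit cost (60 vs 52).
#8: worse on unit cost (54 vs 52).
#9: worse on unit cost (53 vs 52).
#10: worse on capacity (558 vs 755).
#11: worse on lead time (7 vs 5).
No option is at least as good as #2 on every objective and strictly better on one.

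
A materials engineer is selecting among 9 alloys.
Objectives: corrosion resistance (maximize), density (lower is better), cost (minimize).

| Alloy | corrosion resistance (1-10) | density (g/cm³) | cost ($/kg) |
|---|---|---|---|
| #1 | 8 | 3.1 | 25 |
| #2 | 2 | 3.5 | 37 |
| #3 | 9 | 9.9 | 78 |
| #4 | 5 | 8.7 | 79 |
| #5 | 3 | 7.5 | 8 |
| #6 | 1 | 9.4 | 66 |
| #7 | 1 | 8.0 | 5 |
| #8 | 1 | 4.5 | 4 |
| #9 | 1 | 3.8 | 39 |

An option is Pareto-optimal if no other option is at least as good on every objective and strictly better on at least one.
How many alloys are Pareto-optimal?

#1: not dominated (best density).
#2: dominated by #1 (corrosion resistance 8≥2, density 3.1≤3.5, cost 25≤37).
#3: not dominated (best corrosion resistance).
#4: dominated by #1 (corrosion resistance 8≥5, density 3.1≤8.7, cost 25≤79).
#5: not dominated.
#6: dominated by #1 (corrosion resistance 8≥1, density 3.1≤9.4, cost 25≤66).
#7: dominated by #8 (corrosion resistance 1≥1, density 4.5≤8.0, cost 4≤5).
#8: not dominated (best cost).
#9: dominated by #1 (corrosion resistance 8≥1, density 3.1≤3.8, cost 25≤39).
Pareto-optimal: #1, #3, #5, #8 → 4.

4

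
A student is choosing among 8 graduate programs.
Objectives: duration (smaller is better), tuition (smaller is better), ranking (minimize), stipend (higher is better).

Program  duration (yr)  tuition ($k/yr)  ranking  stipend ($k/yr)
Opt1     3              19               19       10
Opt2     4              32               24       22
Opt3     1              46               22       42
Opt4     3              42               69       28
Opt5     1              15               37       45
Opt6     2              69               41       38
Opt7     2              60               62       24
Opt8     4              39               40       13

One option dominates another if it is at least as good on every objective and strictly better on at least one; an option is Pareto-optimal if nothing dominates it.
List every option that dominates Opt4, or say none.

Opt5

Opt5: duration 1≤3, tuition 15≤42, ranking 37≤69, stipend 45≥28 — dominates Opt4.
Others (Opt1, Opt2, Opt3, Opt6, Opt7, Opt8) are each worse than Opt4 on at least one objective.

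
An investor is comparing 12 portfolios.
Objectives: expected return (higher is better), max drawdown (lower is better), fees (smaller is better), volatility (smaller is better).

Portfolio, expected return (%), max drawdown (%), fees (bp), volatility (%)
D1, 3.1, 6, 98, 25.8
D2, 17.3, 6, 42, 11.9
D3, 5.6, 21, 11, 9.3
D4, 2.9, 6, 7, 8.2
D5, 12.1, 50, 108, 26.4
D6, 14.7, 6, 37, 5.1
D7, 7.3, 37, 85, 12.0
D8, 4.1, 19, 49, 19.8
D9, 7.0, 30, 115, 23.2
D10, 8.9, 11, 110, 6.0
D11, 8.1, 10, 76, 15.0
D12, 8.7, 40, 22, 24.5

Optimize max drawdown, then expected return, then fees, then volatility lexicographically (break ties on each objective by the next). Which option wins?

First minimize max drawdown: best is 6, kept {D1, D2, D4, D6}.
Then maximize expected return: best is 17.3, kept {D2}.

D2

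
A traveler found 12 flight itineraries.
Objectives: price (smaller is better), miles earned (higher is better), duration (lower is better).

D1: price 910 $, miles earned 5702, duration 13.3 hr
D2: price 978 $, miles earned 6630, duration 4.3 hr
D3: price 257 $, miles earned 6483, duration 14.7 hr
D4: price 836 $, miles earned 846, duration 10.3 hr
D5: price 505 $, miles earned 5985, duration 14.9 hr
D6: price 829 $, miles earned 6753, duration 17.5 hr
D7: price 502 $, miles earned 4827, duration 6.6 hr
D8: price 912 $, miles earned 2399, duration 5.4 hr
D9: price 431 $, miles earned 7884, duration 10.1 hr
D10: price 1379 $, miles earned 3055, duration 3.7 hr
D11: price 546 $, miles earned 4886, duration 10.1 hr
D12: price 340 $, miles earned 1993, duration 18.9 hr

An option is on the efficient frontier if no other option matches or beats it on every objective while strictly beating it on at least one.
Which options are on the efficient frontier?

D1: dominated by D9 (price 431≤910, miles earned 7884≥5702, duration 10.1≤13.3).
D2: not dominated.
D3: not dominated (best price).
D4: dominated by D7 (price 502≤836, miles earned 4827≥846, duration 6.6≤10.3).
D5: dominated by D3 (price 257≤505, miles earned 6483≥5985, duration 14.7≤14.9).
D6: dominated by D9 (price 431≤829, miles earned 7884≥6753, duration 10.1≤17.5).
D7: not dominated.
D8: not dominated.
D9: not dominated (best miles earned).
D10: not dominated (best duration).
D11: dominated by D9 (price 431≤546, miles earned 7884≥4886, duration 10.1≤10.1).
D12: dominated by D3 (price 257≤340, miles earned 6483≥1993, duration 14.7≤18.9).

D2, D3, D7, D8, D9, D10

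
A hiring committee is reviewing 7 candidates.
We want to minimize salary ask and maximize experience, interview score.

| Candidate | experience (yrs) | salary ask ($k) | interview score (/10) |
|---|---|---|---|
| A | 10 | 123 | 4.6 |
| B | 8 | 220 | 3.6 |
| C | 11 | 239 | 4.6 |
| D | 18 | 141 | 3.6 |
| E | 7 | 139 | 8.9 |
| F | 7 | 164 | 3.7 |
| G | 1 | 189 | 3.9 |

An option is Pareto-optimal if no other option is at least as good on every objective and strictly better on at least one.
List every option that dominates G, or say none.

A: experience 10≥1, salary ask 123≤189, interview score 4.6≥3.9 — dominates G.
E: experience 7≥1, salary ask 139≤189, interview score 8.9≥3.9 — dominates G.
Others (B, C, D, F) are each worse than G on at least one objective.

A, E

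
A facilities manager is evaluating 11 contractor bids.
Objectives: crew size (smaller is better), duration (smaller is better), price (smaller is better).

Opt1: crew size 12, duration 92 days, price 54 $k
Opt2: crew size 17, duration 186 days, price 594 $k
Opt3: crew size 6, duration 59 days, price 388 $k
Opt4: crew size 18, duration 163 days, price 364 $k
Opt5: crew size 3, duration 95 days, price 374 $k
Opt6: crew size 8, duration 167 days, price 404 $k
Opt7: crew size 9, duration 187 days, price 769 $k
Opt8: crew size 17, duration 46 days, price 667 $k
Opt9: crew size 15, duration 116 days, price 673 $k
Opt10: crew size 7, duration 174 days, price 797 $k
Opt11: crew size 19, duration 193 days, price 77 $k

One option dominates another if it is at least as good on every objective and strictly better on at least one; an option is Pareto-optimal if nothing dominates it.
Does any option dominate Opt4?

Opt1 vs Opt4: crew size 12≤18, duration 92≤163, price 54≤364 — Opt1 is at least as good on every objective and strictly better on at least one, so Opt1 dominates Opt4.

Yes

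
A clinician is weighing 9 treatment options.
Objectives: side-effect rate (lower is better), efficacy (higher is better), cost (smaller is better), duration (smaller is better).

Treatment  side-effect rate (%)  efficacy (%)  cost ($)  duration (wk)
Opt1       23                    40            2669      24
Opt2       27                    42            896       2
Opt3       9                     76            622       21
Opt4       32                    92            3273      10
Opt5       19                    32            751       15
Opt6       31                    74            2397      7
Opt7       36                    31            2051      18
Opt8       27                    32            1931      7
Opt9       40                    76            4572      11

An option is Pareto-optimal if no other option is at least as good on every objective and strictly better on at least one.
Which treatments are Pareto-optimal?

Opt1: dominated by Opt3 (side-effect rate 9≤23, efficacy 76≥40, cost 622≤2669, duration 21≤24).
Opt2: not dominated (best duration).
Opt3: not dominated (best side-effect rate).
Opt4: not dominated (best efficacy).
Opt5: not dominated.
Opt6: not dominated.
Opt7: dominated by Opt2 (side-effect rate 27≤36, efficacy 42≥31, cost 896≤2051, duration 2≤18).
Opt8: dominated by Opt2 (side-effect rate 27≤27, efficacy 42≥32, cost 896≤1931, duration 2≤7).
Opt9: dominated by Opt4 (side-effect rate 32≤40, efficacy 92≥76, cost 3273≤4572, duration 10≤11).

Opt2, Opt3, Opt4, Opt5, Opt6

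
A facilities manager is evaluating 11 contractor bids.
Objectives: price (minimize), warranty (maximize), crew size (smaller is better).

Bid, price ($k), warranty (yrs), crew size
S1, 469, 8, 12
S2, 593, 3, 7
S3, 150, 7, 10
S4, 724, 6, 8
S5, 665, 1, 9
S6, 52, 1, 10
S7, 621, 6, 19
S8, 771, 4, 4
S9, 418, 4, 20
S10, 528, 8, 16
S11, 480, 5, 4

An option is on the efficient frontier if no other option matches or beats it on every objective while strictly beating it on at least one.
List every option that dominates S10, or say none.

S1

S1: price 469≤528, warranty 8≥8, crew size 12≤16 — dominates S10.
Others (S2, S3, S4, S5, S6, S7, S8, S9, S11) are each worse than S10 on at least one objective.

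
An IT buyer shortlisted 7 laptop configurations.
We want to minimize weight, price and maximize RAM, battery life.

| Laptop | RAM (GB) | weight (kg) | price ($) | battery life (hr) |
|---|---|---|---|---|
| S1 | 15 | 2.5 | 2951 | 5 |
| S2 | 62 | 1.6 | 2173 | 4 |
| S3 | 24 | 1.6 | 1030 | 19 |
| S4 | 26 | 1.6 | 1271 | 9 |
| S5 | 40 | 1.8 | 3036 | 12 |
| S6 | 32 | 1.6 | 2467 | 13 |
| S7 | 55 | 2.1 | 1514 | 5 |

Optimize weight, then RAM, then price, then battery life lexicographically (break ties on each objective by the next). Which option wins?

S2

First minimize weight: best is 1.6, kept {S2, S3, S4, S6}.
Then maximize RAM: best is 62, kept {S2}.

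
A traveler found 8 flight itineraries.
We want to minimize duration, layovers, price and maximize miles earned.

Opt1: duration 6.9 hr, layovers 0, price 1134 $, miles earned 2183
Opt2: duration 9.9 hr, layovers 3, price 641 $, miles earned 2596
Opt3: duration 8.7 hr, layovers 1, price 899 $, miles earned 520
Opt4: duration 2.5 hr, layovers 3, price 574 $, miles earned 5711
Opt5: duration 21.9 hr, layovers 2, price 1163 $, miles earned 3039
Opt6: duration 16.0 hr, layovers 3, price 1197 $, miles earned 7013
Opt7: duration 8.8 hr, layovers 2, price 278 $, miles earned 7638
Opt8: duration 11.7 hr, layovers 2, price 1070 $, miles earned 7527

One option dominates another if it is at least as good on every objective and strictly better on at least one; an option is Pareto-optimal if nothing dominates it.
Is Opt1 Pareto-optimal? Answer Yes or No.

Opt2: worse on duration (9.9 vs 6.9).
Opt3: worse on duration (8.7 vs 6.9).
Opt4: worse on layovers (3 vs 0).
Opt5: worse on duration (21.9 vs 6.9).
Opt6: worse on duration (16.0 vs 6.9).
Opt7: worse on duration (8.8 vs 6.9).
Opt8: worse on duration (11.7 vs 6.9).
No option is at least as good as Opt1 on every objective and strictly better on one.

Yes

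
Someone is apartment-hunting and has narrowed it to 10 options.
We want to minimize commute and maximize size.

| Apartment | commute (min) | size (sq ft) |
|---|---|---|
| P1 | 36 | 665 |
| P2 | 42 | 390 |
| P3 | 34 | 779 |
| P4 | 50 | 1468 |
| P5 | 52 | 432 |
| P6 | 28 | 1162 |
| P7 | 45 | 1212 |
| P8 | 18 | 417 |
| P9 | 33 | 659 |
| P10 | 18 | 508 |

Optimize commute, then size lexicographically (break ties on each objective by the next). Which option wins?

First minimize commute: best is 18, kept {P8, P10}.
Then maximize size: best is 508, kept {P10}.

P10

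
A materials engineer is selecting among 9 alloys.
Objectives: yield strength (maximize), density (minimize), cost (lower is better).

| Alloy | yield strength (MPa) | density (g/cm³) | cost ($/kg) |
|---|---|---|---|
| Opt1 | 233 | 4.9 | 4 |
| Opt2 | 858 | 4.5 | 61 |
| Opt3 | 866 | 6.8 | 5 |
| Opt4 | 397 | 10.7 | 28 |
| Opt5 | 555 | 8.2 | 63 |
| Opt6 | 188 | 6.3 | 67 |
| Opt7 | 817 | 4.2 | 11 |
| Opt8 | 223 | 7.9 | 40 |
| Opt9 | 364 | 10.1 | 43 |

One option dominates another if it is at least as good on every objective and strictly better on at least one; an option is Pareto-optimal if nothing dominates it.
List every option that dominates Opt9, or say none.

Opt3, Opt7

Opt3: yield strength 866≥364, density 6.8≤10.1, cost 5≤43 — dominates Opt9.
Opt7: yield strength 817≥364, density 4.2≤10.1, cost 11≤43 — dominates Opt9.
Others (Opt1, Opt2, Opt4, Opt5, Opt6, Opt8) are each worse than Opt9 on at least one objective.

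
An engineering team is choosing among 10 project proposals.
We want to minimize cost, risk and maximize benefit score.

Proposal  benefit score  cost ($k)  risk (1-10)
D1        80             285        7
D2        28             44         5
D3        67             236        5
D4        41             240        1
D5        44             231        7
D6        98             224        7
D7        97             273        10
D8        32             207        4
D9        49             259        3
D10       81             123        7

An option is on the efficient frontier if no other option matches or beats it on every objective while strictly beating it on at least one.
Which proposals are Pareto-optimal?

D2, D3, D4, D6, D8, D9, D10

D1: dominated by D6 (benefit score 98≥80, cost 224≤285, risk 7≤7).
D2: not dominated (best cost).
D3: not dominated.
D4: not dominated (best risk).
D5: dominated by D6 (benefit score 98≥44, cost 224≤231, risk 7≤7).
D6: not dominated (best benefit score).
D7: dominated by D6 (benefit score 98≥97, cost 224≤273, risk 7≤10).
D8: not dominated.
D9: not dominated.
D10: not dominated.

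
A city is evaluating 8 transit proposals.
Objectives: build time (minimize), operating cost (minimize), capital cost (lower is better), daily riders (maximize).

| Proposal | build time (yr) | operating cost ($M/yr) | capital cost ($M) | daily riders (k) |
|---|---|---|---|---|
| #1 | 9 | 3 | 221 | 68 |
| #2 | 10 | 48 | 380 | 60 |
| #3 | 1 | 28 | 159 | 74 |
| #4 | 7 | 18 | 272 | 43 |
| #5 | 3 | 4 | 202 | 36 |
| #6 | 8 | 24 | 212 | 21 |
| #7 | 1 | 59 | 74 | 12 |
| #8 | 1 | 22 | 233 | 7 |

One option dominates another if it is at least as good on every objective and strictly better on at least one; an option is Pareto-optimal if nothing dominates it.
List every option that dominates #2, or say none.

#1, #3

#1: build time 9≤10, operating cost 3≤48, capital cost 221≤380, daily riders 68≥60 — dominates #2.
#3: build time 1≤10, operating cost 28≤48, capital cost 159≤380, daily riders 74≥60 — dominates #2.
Others (#4, #5, #6, #7, #8) are each worse than #2 on at least one objective.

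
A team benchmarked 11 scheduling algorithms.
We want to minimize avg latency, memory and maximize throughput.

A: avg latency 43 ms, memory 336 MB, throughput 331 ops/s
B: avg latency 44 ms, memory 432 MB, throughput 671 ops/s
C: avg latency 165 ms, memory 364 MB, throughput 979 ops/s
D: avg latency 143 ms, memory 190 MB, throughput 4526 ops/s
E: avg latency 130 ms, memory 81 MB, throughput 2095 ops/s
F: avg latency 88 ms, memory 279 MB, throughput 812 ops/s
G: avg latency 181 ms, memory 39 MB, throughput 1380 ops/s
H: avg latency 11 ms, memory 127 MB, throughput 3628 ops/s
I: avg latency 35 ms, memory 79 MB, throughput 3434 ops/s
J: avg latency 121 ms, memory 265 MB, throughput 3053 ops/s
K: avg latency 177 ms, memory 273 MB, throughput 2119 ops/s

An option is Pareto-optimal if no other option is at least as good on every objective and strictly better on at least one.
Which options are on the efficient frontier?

A: dominated by H (avg latency 11≤43, memory 127≤336, throughput 3628≥331).
B: dominated by H (avg latency 11≤44, memory 127≤432, throughput 3628≥671).
C: dominated by D (avg latency 143≤165, memory 190≤364, throughput 4526≥979).
D: not dominated (best throughput).
E: dominated by I (avg latency 35≤130, memory 79≤81, throughput 3434≥2095).
F: dominated by H (avg latency 11≤88, memory 127≤279, throughput 3628≥812).
G: not dominated (best memory).
H: not dominated (best avg latency).
I: not dominated.
J: dominated by H (avg latency 11≤121, memory 127≤265, throughput 3628≥3053).
K: dominated by D (avg latency 143≤177, memory 190≤273, throughput 4526≥2119).

D, G, H, I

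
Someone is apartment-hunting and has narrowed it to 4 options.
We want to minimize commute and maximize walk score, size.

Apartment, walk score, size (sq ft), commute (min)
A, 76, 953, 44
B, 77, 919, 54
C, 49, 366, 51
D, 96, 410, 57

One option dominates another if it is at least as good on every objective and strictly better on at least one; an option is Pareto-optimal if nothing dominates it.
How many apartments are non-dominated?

A: not dominated (best size).
B: not dominated.
C: dominated by A (walk score 76≥49, size 953≥366, commute 44≤51).
D: not dominated (best walk score).
Pareto-optimal: A, B, D → 3.

3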